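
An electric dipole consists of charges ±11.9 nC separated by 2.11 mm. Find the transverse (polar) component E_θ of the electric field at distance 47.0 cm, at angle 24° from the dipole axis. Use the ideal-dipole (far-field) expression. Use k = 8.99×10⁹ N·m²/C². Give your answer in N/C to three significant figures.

Dipole moment p = qd = (1.19×10⁻⁸ C)(0.00211 m) = 2.511×10⁻¹¹ C·m.
For a dipole, E_θ = (kp sinθ)/r³.
kp/r³ = (8.99×10⁹)(2.511×10⁻¹¹)/(0.470)³ = 2.174 N/C.
E_θ = 2.174·sin24° = 0.8844 N/C.

E_θ ≈ 0.884 N/C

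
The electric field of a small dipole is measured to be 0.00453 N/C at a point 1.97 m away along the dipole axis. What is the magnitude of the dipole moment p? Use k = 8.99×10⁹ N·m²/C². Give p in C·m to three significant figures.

p ≈ 1.93×10⁻¹² C·m

On axis E = 2kp/r³, so p = Er³/(2k).
p = (0.00453)·(1.97)³ / (2·8.99×10⁹) = 1.926×10⁻¹² C·m.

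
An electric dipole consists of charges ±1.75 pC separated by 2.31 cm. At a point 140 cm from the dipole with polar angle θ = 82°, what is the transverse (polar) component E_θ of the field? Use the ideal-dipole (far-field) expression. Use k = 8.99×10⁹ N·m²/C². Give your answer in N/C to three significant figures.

E_θ ≈ 1.31×10⁻⁴ N/C

Dipole moment p = qd = (1.75×10⁻¹² C)(0.0231 m) = 4.043×10⁻¹⁴ C·m.
For a dipole, E_θ = (kp sinθ)/r³.
kp/r³ = (8.99×10⁹)(4.043×10⁻¹⁴)/(1.40)³ = 1.325×10⁻⁴ N/C.
E_θ = 1.325×10⁻⁴·sin82° = 1.312×10⁻⁴ N/C.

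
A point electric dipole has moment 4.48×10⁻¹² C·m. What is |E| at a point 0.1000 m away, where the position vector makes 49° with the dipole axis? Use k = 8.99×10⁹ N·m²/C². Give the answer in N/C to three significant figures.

E ≈ 61.0 N/C

At angle θ the dipole field magnitude is E = (kp/r³)·√(1 + 3cos²θ).
kp/r³ = (8.99×10⁹)(4.48×10⁻¹²) / (0.100)³ = 40.28 N/C.
√(1 + 3cos²49°) = √(1 + 3·0.4304) = √2.2912 ≈ 1.5137.
E ≈ 40.28 × 1.514 = 60.96 N/C.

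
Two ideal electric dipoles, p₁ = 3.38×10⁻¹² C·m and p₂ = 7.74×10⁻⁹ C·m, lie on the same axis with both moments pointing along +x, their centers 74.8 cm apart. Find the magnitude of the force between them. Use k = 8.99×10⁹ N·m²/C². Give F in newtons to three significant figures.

On-axis field of dipole 1 at distance r: E = 2kp₁/r³. Force on dipole 2 is F = p₂·dE/dr (gradient along axis).
dE/dr = −6kp₁/r⁴, so |F| = 6kp₁p₂/r⁴ (attractive for aligned moments).
F = 6(8.99×10⁹)(3.38×10⁻¹²)(7.74×10⁻⁹)/(0.748)⁴ = 4.508×10⁻⁹ N.

F ≈ 4.51×10⁻⁹ N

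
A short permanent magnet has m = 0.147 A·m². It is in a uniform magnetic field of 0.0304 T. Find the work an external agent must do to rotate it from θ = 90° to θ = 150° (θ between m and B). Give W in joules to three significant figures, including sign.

W_ext = ΔU = −mB cosθ₂ + mB cosθ₁ = mB(cosθ₁ − cosθ₂).
W = (0.147)(0.0304)·(cos90° − cos150°) = (0.004469)·(+0.8660) = 0.003870 J.

W ≈ 0.00387 J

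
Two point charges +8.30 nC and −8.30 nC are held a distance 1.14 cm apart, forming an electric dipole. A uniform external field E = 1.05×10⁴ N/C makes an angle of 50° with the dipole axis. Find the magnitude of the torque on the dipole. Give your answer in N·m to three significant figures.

τ ≈ 7.61×10⁻⁷ N·m

Dipole moment p = qd = (8.30×10⁻⁹ C)(0.0114 m) = 9.462×10⁻¹¹ C·m.
Torque on an electric dipole: τ = pE sinθ.
τ = (9.462×10⁻¹¹)(1.05×10⁴)·sin50° = 7.611×10⁻⁷ N·m.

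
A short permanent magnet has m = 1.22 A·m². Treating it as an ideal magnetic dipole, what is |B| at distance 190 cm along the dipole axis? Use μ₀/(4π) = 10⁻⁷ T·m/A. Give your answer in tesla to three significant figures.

On axis B = (μ₀/4π)·2m/r³.
B = 2·(10⁻⁷)·(1.22) / (1.90)³ = 3.557×10⁻⁸ T.

B ≈ 3.56×10⁻⁸ T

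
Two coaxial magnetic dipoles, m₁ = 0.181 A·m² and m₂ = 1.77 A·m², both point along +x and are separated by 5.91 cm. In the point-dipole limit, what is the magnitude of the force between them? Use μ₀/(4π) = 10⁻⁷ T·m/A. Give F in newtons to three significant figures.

F ≈ 0.0158 N

On-axis B of dipole 1: B = (μ₀/4π)·2m₁/r³. Force on dipole 2: F = m₂·dB/dr.
dB/dr = −(μ₀/4π)·6m₁/r⁴, so |F| = (μ₀/4π)·6m₁m₂/r⁴.
F = 6(10⁻⁷)(0.181)(1.77)/(0.0591)⁴ = 0.01576 N.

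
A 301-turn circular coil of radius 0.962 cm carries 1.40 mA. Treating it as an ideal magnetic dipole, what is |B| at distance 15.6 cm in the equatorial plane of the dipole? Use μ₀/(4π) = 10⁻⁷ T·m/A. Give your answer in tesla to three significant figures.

B ≈ 3.23×10⁻⁹ T

m = NIA = NIπa² = 301·(0.00140)·π·(0.00962)² = 1.225×10⁻⁴ A·m².
In the equatorial plane B = (μ₀/4π)·m/r³ (half the axial value).
B = (10⁻⁷)·(1.225×10⁻⁴) / (0.156)³ = 3.227×10⁻⁹ T.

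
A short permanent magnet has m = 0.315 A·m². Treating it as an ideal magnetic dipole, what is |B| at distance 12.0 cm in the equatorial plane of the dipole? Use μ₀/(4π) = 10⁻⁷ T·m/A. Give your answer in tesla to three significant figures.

B ≈ 1.82×10⁻⁵ T

In the equatorial plane B = (μ₀/4π)·m/r³ (half the axial value).
B = (10⁻⁷)·(0.315) / (0.120)³ = 1.823×10⁻⁵ T.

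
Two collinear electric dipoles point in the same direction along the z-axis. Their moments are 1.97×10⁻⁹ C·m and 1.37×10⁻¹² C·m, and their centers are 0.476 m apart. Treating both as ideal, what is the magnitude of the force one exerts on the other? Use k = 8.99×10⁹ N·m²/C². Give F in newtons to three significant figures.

On-axis field of dipole 1 at distance r: E = 2kp₁/r³. Force on dipole 2 is F = p₂·dE/dr (gradient along axis).
dE/dr = −6kp₁/r⁴, so |F| = 6kp₁p₂/r⁴ (attractive for aligned moments).
F = 6(8.99×10⁹)(1.97×10⁻⁹)(1.37×10⁻¹²)/(0.476)⁴ = 2.836×10⁻⁹ N.

F ≈ 2.84×10⁻⁹ N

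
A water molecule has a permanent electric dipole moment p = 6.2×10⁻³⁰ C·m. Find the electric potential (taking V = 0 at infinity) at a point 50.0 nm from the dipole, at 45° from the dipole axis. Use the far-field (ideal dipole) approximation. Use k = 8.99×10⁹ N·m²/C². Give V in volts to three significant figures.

The dipole potential is V = kp cosθ / r².
V = (8.99×10⁹)(6.20×10⁻³⁰)·cos45° / (5.00×10⁻⁸)² = 1.577×10⁻⁵ V.

V ≈ 1.58×10⁻⁵ V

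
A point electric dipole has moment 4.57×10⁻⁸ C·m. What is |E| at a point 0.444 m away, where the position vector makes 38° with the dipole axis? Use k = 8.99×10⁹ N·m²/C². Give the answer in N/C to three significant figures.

At angle θ the dipole field magnitude is E = (kp/r³)·√(1 + 3cos²θ).
kp/r³ = (8.99×10⁹)(4.57×10⁻⁸) / (0.444)³ = 4694 N/C.
√(1 + 3cos²38°) = √(1 + 3·0.6210) = √2.8629 ≈ 1.6920.
E ≈ 4694 × 1.692 = 7942 N/C.

E ≈ 7940 N/C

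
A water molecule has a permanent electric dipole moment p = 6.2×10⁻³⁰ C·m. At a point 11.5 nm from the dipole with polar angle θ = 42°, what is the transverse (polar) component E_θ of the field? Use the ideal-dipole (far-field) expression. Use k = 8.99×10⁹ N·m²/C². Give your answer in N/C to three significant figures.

For a dipole, E_θ = (kp sinθ)/r³.
kp/r³ = (8.99×10⁹)(6.20×10⁻³⁰)/(1.15×10⁻⁸)³ = 3.665×10⁴ N/C.
E_θ = 3.665×10⁴·sin42° = 2.452×10⁴ N/C.

E_θ ≈ 2.45×10⁴ N/C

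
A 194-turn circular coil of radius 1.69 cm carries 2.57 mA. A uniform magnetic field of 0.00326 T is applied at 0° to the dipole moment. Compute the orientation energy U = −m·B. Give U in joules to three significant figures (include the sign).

m = NIA = NIπa² = 194·(0.00257)·π·(0.0169)² = 4.474×10⁻⁴ A·m².
U = −m·B = −mB cosθ.
U = −(4.474×10⁻⁴)(0.00326)·cos0° = -1.459×10⁻⁶ J.

U ≈ -1.46×10⁻⁶ J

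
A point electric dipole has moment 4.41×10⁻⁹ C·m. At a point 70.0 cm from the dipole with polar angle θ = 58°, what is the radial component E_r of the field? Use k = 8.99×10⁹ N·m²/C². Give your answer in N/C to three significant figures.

For a dipole, E_r = (2kp cosθ)/r³.
kp/r³ = (8.99×10⁹)(4.41×10⁻⁹)/(0.700)³ = 115.6 N/C.
E_r = 2·115.6·cos58° = 122.5 N/C.

E_r ≈ 123 N/C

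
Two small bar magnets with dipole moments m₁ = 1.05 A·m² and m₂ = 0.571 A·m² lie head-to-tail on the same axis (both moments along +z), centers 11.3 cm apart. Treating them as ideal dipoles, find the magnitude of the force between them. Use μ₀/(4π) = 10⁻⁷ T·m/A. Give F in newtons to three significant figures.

On-axis B of dipole 1: B = (μ₀/4π)·2m₁/r³. Force on dipole 2: F = m₂·dB/dr.
dB/dr = −(μ₀/4π)·6m₁/r⁴, so |F| = (μ₀/4π)·6m₁m₂/r⁴.
F = 6(10⁻⁷)(1.05)(0.571)/(0.113)⁴ = 0.002206 N.

F ≈ 0.00221 N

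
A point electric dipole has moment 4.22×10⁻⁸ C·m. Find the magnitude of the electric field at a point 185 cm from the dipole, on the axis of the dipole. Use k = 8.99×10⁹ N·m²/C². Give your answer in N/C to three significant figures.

On the dipole axis E = 2kp/r³.
E = 2·(8.99×10⁹)(4.22×10⁻⁸) / (1.85)³ = 119.8 N/C.

E ≈ 120 N/C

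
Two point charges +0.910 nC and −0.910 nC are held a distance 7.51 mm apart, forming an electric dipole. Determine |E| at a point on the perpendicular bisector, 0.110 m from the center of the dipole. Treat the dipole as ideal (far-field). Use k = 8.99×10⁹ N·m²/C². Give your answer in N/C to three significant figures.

E ≈ 46.2 N/C

Dipole moment p = qd = (9.10×10⁻¹⁰ C)(0.00751 m) = 6.834×10⁻¹² C·m.
In the equatorial plane E = kp/r³.
E = (8.99×10⁹)(6.834×10⁻¹²) / (0.110)³ = 46.16 N/C.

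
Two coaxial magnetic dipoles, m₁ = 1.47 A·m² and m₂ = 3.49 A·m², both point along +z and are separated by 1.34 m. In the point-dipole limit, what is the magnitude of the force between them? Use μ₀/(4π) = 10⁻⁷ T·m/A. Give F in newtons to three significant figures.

On-axis B of dipole 1: B = (μ₀/4π)·2m₁/r³. Force on dipole 2: F = m₂·dB/dr.
dB/dr = −(μ₀/4π)·6m₁/r⁴, so |F| = (μ₀/4π)·6m₁m₂/r⁴.
F = 6(10⁻⁷)(1.47)(3.49)/(1.34)⁴ = 9.547×10⁻⁷ N.

F ≈ 9.55×10⁻⁷ N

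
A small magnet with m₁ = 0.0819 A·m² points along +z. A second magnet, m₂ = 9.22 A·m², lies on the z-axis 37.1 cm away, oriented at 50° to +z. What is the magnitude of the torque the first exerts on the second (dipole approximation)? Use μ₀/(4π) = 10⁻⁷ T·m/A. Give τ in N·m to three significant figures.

τ ≈ 2.27×10⁻⁶ N·m

Dipole B is on the axis of dipole A, so B₁ there is axial: B₁ = (μ₀/4π)·2m₁/r³ along +z.
B₁ = 2(10⁻⁷)(0.0819)/(0.371)³ = 3.208×10⁻⁷ T.
τ = m₂ B₁ sinθ.
τ = (9.22)(3.208×10⁻⁷)·sin50° = 2.266×10⁻⁶ N·m.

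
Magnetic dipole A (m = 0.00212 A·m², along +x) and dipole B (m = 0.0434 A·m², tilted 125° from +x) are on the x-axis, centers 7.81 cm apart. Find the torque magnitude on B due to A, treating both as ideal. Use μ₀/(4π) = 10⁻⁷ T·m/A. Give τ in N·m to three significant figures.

τ ≈ 3.16×10⁻⁸ N·m

Dipole B is on the axis of dipole A, so B₁ there is axial: B₁ = (μ₀/4π)·2m₁/r³ along +x.
B₁ = 2(10⁻⁷)(0.00212)/(0.0781)³ = 8.900×10⁻⁷ T.
τ = m₂ B₁ sinθ.
τ = (0.0434)(8.900×10⁻⁷)·sin125° = 3.164×10⁻⁸ N·m.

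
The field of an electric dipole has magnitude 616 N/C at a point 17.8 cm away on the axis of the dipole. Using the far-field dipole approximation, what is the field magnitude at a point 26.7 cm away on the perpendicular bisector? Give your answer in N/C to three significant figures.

E ≈ 91.3 N/C

Dipole fields scale as 1/r³ in the far field.
The axial field is twice the equatorial field at the same r, so the geometry factor is 1/2.
E₂ = E₁ · (1/2) · (r₁/r₂)³ = 616 · 0.5 · (17.8/26.7)³.
(r₁/r₂)³ = (0.6667)³ = 0.2963.
E₂ ≈ 91.26 N/C.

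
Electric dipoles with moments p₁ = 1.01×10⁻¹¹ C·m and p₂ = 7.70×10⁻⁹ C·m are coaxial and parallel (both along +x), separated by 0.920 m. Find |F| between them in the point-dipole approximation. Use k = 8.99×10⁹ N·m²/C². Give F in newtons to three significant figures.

F ≈ 5.86×10⁻⁹ N

On-axis field of dipole 1 at distance r: E = 2kp₁/r³. Force on dipole 2 is F = p₂·dE/dr (gradient along axis).
dE/dr = −6kp₁/r⁴, so |F| = 6kp₁p₂/r⁴ (attractive for aligned moments).
F = 6(8.99×10⁹)(1.01×10⁻¹¹)(7.70×10⁻⁹)/(0.920)⁴ = 5.856×10⁻⁹ N.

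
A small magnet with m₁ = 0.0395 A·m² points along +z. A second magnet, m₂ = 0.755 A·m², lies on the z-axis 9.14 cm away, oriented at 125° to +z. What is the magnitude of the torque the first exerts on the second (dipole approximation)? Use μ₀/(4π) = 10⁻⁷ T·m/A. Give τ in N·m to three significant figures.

τ ≈ 6.40×10⁻⁶ N·m

Dipole B is on the axis of dipole A, so B₁ there is axial: B₁ = (μ₀/4π)·2m₁/r³ along +z.
B₁ = 2(10⁻⁷)(0.0395)/(0.0914)³ = 1.035×10⁻⁵ T.
τ = m₂ B₁ sinθ.
τ = (0.755)(1.035×10⁻⁵)·sin125° = 6.399×10⁻⁶ N·m.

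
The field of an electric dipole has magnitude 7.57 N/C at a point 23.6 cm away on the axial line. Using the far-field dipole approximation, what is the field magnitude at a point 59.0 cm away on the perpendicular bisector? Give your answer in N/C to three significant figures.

Dipole fields scale as 1/r³ in the far field.
The axial field is twice the equatorial field at the same r, so the geometry factor is 1/2.
E₂ = E₁ · (1/2) · (r₁/r₂)³ = 7.57 · 0.5 · (23.6/59.0)³.
(r₁/r₂)³ = (0.4)³ = 0.064.
E₂ ≈ 0.2422 N/C.

E ≈ 0.242 N/C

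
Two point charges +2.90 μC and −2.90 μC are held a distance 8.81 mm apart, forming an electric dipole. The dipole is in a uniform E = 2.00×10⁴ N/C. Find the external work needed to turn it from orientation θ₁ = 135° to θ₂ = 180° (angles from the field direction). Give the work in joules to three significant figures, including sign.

W ≈ 1.50×10⁻⁴ J

Dipole moment p = qd = (2.90×10⁻⁶ C)(0.00881 m) = 2.555×10⁻⁸ C·m.
W_ext = ΔU = U(θ₂) − U(θ₁) = −pE cosθ₂ − (−pE cosθ₁) = pE(cosθ₁ − cosθ₂).
W = (2.555×10⁻⁸)(2.00×10⁴)·(cos135° − cos180°) = (5.110×10⁻⁴)·(+0.2929) = 1.497×10⁻⁴ J.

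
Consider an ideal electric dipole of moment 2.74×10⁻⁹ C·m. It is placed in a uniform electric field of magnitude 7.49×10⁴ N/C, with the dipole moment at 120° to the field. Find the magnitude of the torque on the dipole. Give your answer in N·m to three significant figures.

Torque on an electric dipole: τ = pE sinθ.
τ = (2.74×10⁻⁹)(7.49×10⁴)·sin120° = 1.777×10⁻⁴ N·m.

τ ≈ 1.78×10⁻⁴ N·m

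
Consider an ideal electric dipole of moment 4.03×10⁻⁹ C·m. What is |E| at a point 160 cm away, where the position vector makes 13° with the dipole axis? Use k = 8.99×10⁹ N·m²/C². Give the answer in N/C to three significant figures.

At angle θ the dipole field magnitude is E = (kp/r³)·√(1 + 3cos²θ).
kp/r³ = (8.99×10⁹)(4.03×10⁻⁹) / (1.60)³ = 8.845 N/C.
√(1 + 3cos²13°) = √(1 + 3·0.9494) = √3.8482 ≈ 1.9617.
E ≈ 8.845 × 1.962 = 17.35 N/C.

E ≈ 17.4 N/C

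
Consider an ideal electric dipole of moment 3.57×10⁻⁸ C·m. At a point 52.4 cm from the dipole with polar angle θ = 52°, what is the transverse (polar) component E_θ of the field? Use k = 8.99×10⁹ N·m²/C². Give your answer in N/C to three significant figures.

E_θ ≈ 1760 N/C

For a dipole, E_θ = (kp sinθ)/r³.
kp/r³ = (8.99×10⁹)(3.57×10⁻⁸)/(0.524)³ = 2231 N/C.
E_θ = 2231·sin52° = 1758 N/C.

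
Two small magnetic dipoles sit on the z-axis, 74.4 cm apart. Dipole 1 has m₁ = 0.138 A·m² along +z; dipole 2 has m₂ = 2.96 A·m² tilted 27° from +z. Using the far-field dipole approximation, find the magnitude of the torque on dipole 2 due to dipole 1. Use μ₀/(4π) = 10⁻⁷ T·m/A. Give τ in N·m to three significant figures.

Dipole B is on the axis of dipole A, so B₁ there is axial: B₁ = (μ₀/4π)·2m₁/r³ along +z.
B₁ = 2(10⁻⁷)(0.138)/(0.744)³ = 6.702×10⁻⁸ T.
τ = m₂ B₁ sinθ.
τ = (2.96)(6.702×10⁻⁸)·sin27° = 9.006×10⁻⁸ N·m.

τ ≈ 9.01×10⁻⁸ N·m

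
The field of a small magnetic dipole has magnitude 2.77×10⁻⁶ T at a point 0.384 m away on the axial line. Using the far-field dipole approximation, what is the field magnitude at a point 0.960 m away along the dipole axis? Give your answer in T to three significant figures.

Dipole fields scale as 1/r³ in the far field; the geometry is the same at both points.
B₂ = B₁ · (r₁/r₂)³ = 2.77×10⁻⁶ · (0.384/0.960)³.
(r₁/r₂)³ = (0.4)³ = 0.064.
B₂ ≈ 1.773×10⁻⁷ T.

B ≈ 1.77×10⁻⁷ T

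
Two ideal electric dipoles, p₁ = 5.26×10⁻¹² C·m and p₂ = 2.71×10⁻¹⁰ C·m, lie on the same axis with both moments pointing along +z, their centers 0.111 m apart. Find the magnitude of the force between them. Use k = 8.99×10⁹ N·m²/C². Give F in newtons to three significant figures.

On-axis field of dipole 1 at distance r: E = 2kp₁/r³. Force on dipole 2 is F = p₂·dE/dr (gradient along axis).
dE/dr = −6kp₁/r⁴, so |F| = 6kp₁p₂/r⁴ (attractive for aligned moments).
F = 6(8.99×10⁹)(5.26×10⁻¹²)(2.71×10⁻¹⁰)/(0.111)⁴ = 5.065×10⁻⁷ N.

F ≈ 5.06×10⁻⁷ N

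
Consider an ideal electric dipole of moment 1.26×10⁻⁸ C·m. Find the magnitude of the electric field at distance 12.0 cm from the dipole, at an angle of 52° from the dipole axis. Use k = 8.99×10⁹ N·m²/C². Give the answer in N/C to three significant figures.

At angle θ the dipole field magnitude is E = (kp/r³)·√(1 + 3cos²θ).
kp/r³ = (8.99×10⁹)(1.26×10⁻⁸) / (0.120)³ = 6.555×10⁴ N/C.
√(1 + 3cos²52°) = √(1 + 3·0.3790) = √2.1371 ≈ 1.4619.
E ≈ 6.555×10⁴ × 1.462 = 9.583×10⁴ N/C.

E ≈ 9.58×10⁴ N/C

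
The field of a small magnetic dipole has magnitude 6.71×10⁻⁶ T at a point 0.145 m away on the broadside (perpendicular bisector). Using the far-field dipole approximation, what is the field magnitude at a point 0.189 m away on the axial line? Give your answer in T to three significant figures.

Dipole fields scale as 1/r³ in the far field.
The axial field is twice the equatorial field at the same r, so the geometry factor is 2/1.
B₂ = B₁ · (2/1) · (r₁/r₂)³ = 6.71×10⁻⁶ · 2 · (0.145/0.189)³.
(r₁/r₂)³ = (0.7672)³ = 0.4516.
B₂ ≈ 6.060×10⁻⁶ T.

B ≈ 6.06×10⁻⁶ T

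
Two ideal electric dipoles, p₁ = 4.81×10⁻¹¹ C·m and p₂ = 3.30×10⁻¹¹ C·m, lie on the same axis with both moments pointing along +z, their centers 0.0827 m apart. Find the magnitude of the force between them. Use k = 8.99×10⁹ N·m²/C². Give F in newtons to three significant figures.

F ≈ 1.83×10⁻⁶ N

On-axis field of dipole 1 at distance r: E = 2kp₁/r³. Force on dipole 2 is F = p₂·dE/dr (gradient along axis).
dE/dr = −6kp₁/r⁴, so |F| = 6kp₁p₂/r⁴ (attractive for aligned moments).
F = 6(8.99×10⁹)(4.81×10⁻¹¹)(3.30×10⁻¹¹)/(0.0827)⁴ = 1.830×10⁻⁶ N.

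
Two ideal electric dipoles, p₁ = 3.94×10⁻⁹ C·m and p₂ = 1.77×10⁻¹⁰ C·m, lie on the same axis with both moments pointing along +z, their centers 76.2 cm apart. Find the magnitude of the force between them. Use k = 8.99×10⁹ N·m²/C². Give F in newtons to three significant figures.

On-axis field of dipole 1 at distance r: E = 2kp₁/r³. Force on dipole 2 is F = p₂·dE/dr (gradient along axis).
dE/dr = −6kp₁/r⁴, so |F| = 6kp₁p₂/r⁴ (attractive for aligned moments).
F = 6(8.99×10⁹)(3.94×10⁻⁹)(1.77×10⁻¹⁰)/(0.762)⁴ = 1.116×10⁻⁷ N.

F ≈ 1.12×10⁻⁷ N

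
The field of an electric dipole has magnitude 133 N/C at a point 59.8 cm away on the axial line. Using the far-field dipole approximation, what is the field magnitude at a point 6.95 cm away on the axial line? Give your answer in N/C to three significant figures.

E ≈ 8.47×10⁴ N/C

Dipole fields scale as 1/r³ in the far field; the geometry is the same at both points.
E₂ = E₁ · (r₁/r₂)³ = 133 · (59.8/6.95)³.
(r₁/r₂)³ = (8.604)³ = 637.
E₂ ≈ 8.472×10⁴ N/C.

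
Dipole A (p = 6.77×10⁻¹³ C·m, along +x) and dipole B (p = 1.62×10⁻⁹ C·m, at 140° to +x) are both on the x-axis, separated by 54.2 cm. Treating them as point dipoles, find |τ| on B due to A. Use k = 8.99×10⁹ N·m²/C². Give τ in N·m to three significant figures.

τ ≈ 7.96×10⁻¹¹ N·m

The second dipole sits on the axis of the first, so the field there is axial: E₁ = 2kp₁/r³ along +x.
E₁ = 2(8.99×10⁹)(6.77×10⁻¹³)/(0.542)³ = 0.07645 N/C.
Torque on the second dipole: τ = p₂ E₁ sinθ.
τ = (1.62×10⁻⁹)(0.07645)·sin140° = 7.961×10⁻¹¹ N·m.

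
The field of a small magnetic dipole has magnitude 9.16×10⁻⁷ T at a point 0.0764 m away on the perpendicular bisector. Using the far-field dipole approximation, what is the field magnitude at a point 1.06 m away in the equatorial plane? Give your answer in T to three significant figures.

B ≈ 3.43×10⁻¹⁰ T

Dipole fields scale as 1/r³ in the far field; the geometry is the same at both points.
B₂ = B₁ · (r₁/r₂)³ = 9.16×10⁻⁷ · (0.0764/1.06)³.
(r₁/r₂)³ = (0.07208)³ = 0.0003744.
B₂ ≈ 3.430×10⁻¹⁰ T.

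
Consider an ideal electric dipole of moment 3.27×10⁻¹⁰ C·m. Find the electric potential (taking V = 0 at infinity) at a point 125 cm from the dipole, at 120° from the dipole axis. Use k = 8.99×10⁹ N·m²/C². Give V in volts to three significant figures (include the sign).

The dipole potential is V = kp cosθ / r².
V = (8.99×10⁹)(3.27×10⁻¹⁰)·cos120° / (1.25)² = -0.9407 V.

V ≈ -0.941 V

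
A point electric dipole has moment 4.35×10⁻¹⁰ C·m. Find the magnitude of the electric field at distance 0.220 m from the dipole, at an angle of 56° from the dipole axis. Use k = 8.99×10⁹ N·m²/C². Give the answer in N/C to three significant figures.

E ≈ 511 N/C

At angle θ the dipole field magnitude is E = (kp/r³)·√(1 + 3cos²θ).
kp/r³ = (8.99×10⁹)(4.35×10⁻¹⁰) / (0.220)³ = 367.3 N/C.
√(1 + 3cos²56°) = √(1 + 3·0.3127) = √1.9381 ≈ 1.3922.
E ≈ 367.3 × 1.392 = 511.3 N/C.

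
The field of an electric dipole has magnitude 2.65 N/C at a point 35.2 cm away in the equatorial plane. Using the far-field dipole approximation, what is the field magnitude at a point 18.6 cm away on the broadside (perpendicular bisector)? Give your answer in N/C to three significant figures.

Dipole fields scale as 1/r³ in the far field; the geometry is the same at both points.
E₂ = E₁ · (r₁/r₂)³ = 2.65 · (35.2/18.6)³.
(r₁/r₂)³ = (1.892)³ = 6.778.
E₂ ≈ 17.96 N/C.

E ≈ 18.0 N/C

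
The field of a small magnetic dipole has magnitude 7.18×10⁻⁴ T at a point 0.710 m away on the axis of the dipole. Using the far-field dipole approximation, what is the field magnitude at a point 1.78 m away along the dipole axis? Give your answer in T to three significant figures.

Dipole fields scale as 1/r³ in the far field; the geometry is the same at both points.
B₂ = B₁ · (r₁/r₂)³ = 7.18×10⁻⁴ · (0.710/1.78)³.
(r₁/r₂)³ = (0.3989)³ = 0.06346.
B₂ ≈ 4.557×10⁻⁵ T.

B ≈ 4.56×10⁻⁵ T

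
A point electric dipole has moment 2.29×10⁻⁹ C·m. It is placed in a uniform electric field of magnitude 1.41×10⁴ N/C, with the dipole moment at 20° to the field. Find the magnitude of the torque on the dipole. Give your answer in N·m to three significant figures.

Torque on an electric dipole: τ = pE sinθ.
τ = (2.29×10⁻⁹)(1.41×10⁴)·sin20° = 1.104×10⁻⁵ N·m.

τ ≈ 1.10×10⁻⁵ N·m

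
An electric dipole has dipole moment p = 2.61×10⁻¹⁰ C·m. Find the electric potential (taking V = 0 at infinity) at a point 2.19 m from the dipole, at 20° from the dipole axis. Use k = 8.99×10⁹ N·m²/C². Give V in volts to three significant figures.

The dipole potential is V = kp cosθ / r².
V = (8.99×10⁹)(2.61×10⁻¹⁰)·cos20° / (2.19)² = 0.4597 V.

V ≈ 0.460 V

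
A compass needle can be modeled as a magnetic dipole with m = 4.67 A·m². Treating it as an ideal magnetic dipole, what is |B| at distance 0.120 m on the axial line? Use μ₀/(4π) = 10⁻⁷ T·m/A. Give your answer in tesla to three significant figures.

On axis B = (μ₀/4π)·2m/r³.
B = 2·(10⁻⁷)·(4.67) / (0.120)³ = 5.405×10⁻⁴ T.

B ≈ 5.41×10⁻⁴ T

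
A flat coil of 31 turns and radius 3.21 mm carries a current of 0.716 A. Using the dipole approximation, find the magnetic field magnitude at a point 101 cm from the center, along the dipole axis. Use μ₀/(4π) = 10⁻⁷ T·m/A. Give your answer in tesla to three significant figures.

B ≈ 1.39×10⁻¹⁰ T

m = NIA = NIπa² = 31·(0.716)·π·(0.00321)² = 7.185×10⁻⁴ A·m².
On axis B = (μ₀/4π)·2m/r³.
B = 2·(10⁻⁷)·(7.185×10⁻⁴) / (1.01)³ = 1.395×10⁻¹⁰ T.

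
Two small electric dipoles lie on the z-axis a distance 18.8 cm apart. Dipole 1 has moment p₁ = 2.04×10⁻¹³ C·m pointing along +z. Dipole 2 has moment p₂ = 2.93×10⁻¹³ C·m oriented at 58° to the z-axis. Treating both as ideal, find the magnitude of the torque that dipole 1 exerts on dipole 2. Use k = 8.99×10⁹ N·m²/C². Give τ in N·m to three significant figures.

The second dipole sits on the axis of the first, so the field there is axial: E₁ = 2kp₁/r³ along +z.
E₁ = 2(8.99×10⁹)(2.04×10⁻¹³)/(0.188)³ = 0.5520 N/C.
Torque on the second dipole: τ = p₂ E₁ sinθ.
τ = (2.93×10⁻¹³)(0.5520)·sin58° = 1.372×10⁻¹³ N·m.

τ ≈ 1.37×10⁻¹³ N·m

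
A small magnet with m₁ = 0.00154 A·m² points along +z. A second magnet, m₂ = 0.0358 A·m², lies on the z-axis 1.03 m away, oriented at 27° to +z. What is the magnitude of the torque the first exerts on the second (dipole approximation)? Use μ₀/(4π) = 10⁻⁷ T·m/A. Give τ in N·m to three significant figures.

Dipole B is on the axis of dipole A, so B₁ there is axial: B₁ = (μ₀/4π)·2m₁/r³ along +z.
B₁ = 2(10⁻⁷)(0.00154)/(1.03)³ = 2.819×10⁻¹⁰ T.
τ = m₂ B₁ sinθ.
τ = (0.0358)(2.819×10⁻¹⁰)·sin27° = 4.581×10⁻¹² N·m.

τ ≈ 4.58×10⁻¹² N·m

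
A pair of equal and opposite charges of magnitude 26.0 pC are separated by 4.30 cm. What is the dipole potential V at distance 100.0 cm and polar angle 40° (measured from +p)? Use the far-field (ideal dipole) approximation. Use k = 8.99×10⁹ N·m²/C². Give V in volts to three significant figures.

V ≈ 0.00770 V

Dipole moment p = qd = (2.60×10⁻¹¹ C)(0.0430 m) = 1.118×10⁻¹² C·m.
The dipole potential is V = kp cosθ / r².
V = (8.99×10⁹)(1.118×10⁻¹²)·cos40° / (1.00)² = 0.007699 V.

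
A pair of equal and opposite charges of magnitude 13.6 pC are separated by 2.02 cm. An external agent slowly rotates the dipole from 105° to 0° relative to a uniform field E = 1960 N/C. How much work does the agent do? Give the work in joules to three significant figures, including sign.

W ≈ -6.78×10⁻¹⁰ J

Dipole moment p = qd = (1.36×10⁻¹¹ C)(0.0202 m) = 2.747×10⁻¹³ C·m.
W_ext = ΔU = U(θ₂) − U(θ₁) = −pE cosθ₂ − (−pE cosθ₁) = pE(cosθ₁ − cosθ₂).
W = (2.747×10⁻¹³)(1960)·(cos105° − cos0°) = (5.384×10⁻¹⁰)·(-1.2588) = -6.778×10⁻¹⁰ J.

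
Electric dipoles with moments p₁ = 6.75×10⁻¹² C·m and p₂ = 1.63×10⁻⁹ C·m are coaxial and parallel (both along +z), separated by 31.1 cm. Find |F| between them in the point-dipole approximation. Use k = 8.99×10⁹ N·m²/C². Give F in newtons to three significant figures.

F ≈ 6.34×10⁻⁸ N

On-axis field of dipole 1 at distance r: E = 2kp₁/r³. Force on dipole 2 is F = p₂·dE/dr (gradient along axis).
dE/dr = −6kp₁/r⁴, so |F| = 6kp₁p₂/r⁴ (attractive for aligned moments).
F = 6(8.99×10⁹)(6.75×10⁻¹²)(1.63×10⁻⁹)/(0.311)⁴ = 6.344×10⁻⁸ N.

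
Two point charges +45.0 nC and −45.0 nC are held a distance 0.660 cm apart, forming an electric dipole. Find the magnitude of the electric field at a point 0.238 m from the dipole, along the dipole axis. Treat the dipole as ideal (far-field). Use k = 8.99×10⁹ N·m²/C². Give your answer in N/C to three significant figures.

E ≈ 396 N/C

Dipole moment p = qd = (4.50×10⁻⁸ C)(0.00660 m) = 2.97×10⁻¹⁰ C·m.
On the dipole axis E = 2kp/r³.
E = 2·(8.99×10⁹)(2.97×10⁻¹⁰) / (0.238)³ = 396.1 N/C.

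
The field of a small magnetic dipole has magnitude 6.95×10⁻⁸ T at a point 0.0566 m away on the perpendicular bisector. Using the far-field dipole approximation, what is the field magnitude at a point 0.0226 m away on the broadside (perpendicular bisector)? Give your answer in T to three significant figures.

B ≈ 1.09×10⁻⁶ T

Dipole fields scale as 1/r³ in the far field; the geometry is the same at both points.
B₂ = B₁ · (r₁/r₂)³ = 6.95×10⁻⁸ · (0.0566/0.0226)³.
(r₁/r₂)³ = (2.504)³ = 15.71.
B₂ ≈ 1.092×10⁻⁶ T.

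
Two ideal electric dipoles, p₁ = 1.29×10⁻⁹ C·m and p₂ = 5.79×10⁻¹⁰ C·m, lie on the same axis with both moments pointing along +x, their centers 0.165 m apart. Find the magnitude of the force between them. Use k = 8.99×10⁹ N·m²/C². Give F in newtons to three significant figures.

F ≈ 5.44×10⁻⁵ N

On-axis field of dipole 1 at distance r: E = 2kp₁/r³. Force on dipole 2 is F = p₂·dE/dr (gradient along axis).
dE/dr = −6kp₁/r⁴, so |F| = 6kp₁p₂/r⁴ (attractive for aligned moments).
F = 6(8.99×10⁹)(1.29×10⁻⁹)(5.79×10⁻¹⁰)/(0.165)⁴ = 5.436×10⁻⁵ N.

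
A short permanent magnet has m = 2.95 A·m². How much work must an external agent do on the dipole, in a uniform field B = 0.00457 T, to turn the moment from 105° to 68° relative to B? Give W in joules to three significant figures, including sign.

W ≈ -0.00854 J

W_ext = ΔU = −mB cosθ₂ + mB cosθ₁ = mB(cosθ₁ − cosθ₂).
W = (2.95)(0.00457)·(cos105° − cos68°) = (0.01348)·(-0.6334) = -0.008540 J.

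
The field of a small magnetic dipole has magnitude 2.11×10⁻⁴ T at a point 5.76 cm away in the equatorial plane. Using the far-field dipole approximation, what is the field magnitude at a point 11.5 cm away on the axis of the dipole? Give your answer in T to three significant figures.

Dipole fields scale as 1/r³ in the far field.
The axial field is twice the equatorial field at the same r, so the geometry factor is 2/1.
B₂ = B₁ · (2/1) · (r₁/r₂)³ = 2.11×10⁻⁴ · 2 · (5.76/11.5)³.
(r₁/r₂)³ = (0.5009)³ = 0.1257.
B₂ ≈ 5.303×10⁻⁵ T.

B ≈ 5.30×10⁻⁵ T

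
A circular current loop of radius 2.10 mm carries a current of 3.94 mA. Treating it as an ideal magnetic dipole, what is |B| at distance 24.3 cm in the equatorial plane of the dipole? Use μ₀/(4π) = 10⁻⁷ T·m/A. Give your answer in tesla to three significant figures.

Magnetic moment m = IA = Iπa² = (0.00394)·π·(0.00210)² = 5.459×10⁻⁸ A·m².
In the equatorial plane B = (μ₀/4π)·m/r³ (half the axial value).
B = (10⁻⁷)·(5.459×10⁻⁸) / (0.243)³ = 3.804×10⁻¹³ T.

B ≈ 3.80×10⁻¹³ T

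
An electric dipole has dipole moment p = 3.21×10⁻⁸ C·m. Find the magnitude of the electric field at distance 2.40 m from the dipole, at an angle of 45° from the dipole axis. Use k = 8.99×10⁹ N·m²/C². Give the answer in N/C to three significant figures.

At angle θ the dipole field magnitude is E = (kp/r³)·√(1 + 3cos²θ).
kp/r³ = (8.99×10⁹)(3.21×10⁻⁸) / (2.40)³ = 20.88 N/C.
√(1 + 3cos²45°) = √(1 + 3·0.5000) = √2.5000 ≈ 1.5811.
E ≈ 20.88 × 1.581 = 33.01 N/C.

E ≈ 33.0 N/C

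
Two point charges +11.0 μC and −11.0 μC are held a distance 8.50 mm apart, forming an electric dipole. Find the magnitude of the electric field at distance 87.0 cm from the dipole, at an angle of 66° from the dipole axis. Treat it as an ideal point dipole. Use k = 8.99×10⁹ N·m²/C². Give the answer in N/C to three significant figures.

Dipole moment p = qd = (1.10×10⁻⁵ C)(0.00850 m) = 9.35×10⁻⁸ C·m.
At angle θ the dipole field magnitude is E = (kp/r³)·√(1 + 3cos²θ).
kp/r³ = (8.99×10⁹)(9.35×10⁻⁸) / (0.870)³ = 1276 N/C.
√(1 + 3cos²66°) = √(1 + 3·0.1654) = √1.4963 ≈ 1.2232.
E ≈ 1276 × 1.223 = 1561 N/C.

E ≈ 1560 N/C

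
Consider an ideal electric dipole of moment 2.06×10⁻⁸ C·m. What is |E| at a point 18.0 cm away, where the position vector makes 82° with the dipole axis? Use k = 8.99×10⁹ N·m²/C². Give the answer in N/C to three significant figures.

E ≈ 3.27×10⁴ N/C

At angle θ the dipole field magnitude is E = (kp/r³)·√(1 + 3cos²θ).
kp/r³ = (8.99×10⁹)(2.06×10⁻⁸) / (0.180)³ = 3.175×10⁴ N/C.
√(1 + 3cos²82°) = √(1 + 3·0.0194) = √1.0581 ≈ 1.0286.
E ≈ 3.175×10⁴ × 1.029 = 3.266×10⁴ N/C.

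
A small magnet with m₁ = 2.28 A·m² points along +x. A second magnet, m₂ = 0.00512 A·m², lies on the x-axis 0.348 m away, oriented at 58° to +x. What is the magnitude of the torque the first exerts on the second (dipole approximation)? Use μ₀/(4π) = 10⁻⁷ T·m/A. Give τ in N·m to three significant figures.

τ ≈ 4.70×10⁻⁸ N·m

Dipole B is on the axis of dipole A, so B₁ there is axial: B₁ = (μ₀/4π)·2m₁/r³ along +x.
B₁ = 2(10⁻⁷)(2.28)/(0.348)³ = 1.082×10⁻⁵ T.
τ = m₂ B₁ sinθ.
τ = (0.00512)(1.082×10⁻⁵)·sin58° = 4.698×10⁻⁸ N·m.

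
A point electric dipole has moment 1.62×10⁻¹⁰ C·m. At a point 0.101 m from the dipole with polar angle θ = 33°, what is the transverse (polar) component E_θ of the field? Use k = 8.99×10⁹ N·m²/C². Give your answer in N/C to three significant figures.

E_θ ≈ 770 N/C

For a dipole, E_θ = (kp sinθ)/r³.
kp/r³ = (8.99×10⁹)(1.62×10⁻¹⁰)/(0.101)³ = 1414 N/C.
E_θ = 1414·sin33° = 769.9 N/C.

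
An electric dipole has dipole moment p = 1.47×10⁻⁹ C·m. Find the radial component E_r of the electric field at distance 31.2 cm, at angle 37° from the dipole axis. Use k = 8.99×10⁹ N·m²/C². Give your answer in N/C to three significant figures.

E_r ≈ 695 N/C

For a dipole, E_r = (2kp cosθ)/r³.
kp/r³ = (8.99×10⁹)(1.47×10⁻⁹)/(0.312)³ = 435.1 N/C.
E_r = 2·435.1·cos37° = 695.0 N/C.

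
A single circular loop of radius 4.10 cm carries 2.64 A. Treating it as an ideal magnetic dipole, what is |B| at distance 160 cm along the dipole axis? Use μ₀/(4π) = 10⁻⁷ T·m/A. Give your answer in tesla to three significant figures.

Magnetic moment m = IA = Iπa² = (2.64)·π·(0.0410)² = 0.01394 A·m².
On axis B = (μ₀/4π)·2m/r³.
B = 2·(10⁻⁷)·(0.01394) / (1.60)³ = 6.807×10⁻¹⁰ T.

B ≈ 6.81×10⁻¹⁰ T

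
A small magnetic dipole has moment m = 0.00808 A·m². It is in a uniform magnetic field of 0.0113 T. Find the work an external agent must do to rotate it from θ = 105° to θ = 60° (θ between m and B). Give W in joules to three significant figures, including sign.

W ≈ -6.93×10⁻⁵ J

W_ext = ΔU = −mB cosθ₂ + mB cosθ₁ = mB(cosθ₁ − cosθ₂).
W = (0.00808)(0.0113)·(cos105° − cos60°) = (9.130×10⁻⁵)·(-0.7588) = -6.928×10⁻⁵ J.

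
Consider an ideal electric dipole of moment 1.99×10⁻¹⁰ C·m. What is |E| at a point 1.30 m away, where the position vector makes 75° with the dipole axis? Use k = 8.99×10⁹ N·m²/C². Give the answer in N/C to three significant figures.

At angle θ the dipole field magnitude is E = (kp/r³)·√(1 + 3cos²θ).
kp/r³ = (8.99×10⁹)(1.99×10⁻¹⁰) / (1.30)³ = 0.8143 N/C.
√(1 + 3cos²75°) = √(1 + 3·0.0670) = √1.2010 ≈ 1.0959.
E ≈ 0.8143 × 1.096 = 0.8924 N/C.

E ≈ 0.892 N/C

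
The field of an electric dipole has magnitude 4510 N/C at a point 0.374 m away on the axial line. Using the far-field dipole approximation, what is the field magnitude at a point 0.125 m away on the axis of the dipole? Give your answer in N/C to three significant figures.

E ≈ 1.21×10⁵ N/C

Dipole fields scale as 1/r³ in the far field; the geometry is the same at both points.
E₂ = E₁ · (r₁/r₂)³ = 4510 · (0.374/0.125)³.
(r₁/r₂)³ = (2.992)³ = 26.78.
E₂ ≈ 1.208×10⁵ N/C.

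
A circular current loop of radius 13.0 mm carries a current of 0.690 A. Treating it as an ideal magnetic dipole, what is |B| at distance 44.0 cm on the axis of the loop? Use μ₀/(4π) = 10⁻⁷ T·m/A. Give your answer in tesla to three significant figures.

Magnetic moment m = IA = Iπa² = (0.690)·π·(0.0130)² = 3.663×10⁻⁴ A·m².
On axis B = (μ₀/4π)·2m/r³.
B = 2·(10⁻⁷)·(3.663×10⁻⁴) / (0.440)³ = 8.600×10⁻¹⁰ T.

B ≈ 8.60×10⁻¹⁰ T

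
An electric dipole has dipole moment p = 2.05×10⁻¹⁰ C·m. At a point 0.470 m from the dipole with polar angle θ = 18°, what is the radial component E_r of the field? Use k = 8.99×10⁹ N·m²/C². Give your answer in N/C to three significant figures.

E_r ≈ 33.8 N/C

For a dipole, E_r = (2kp cosθ)/r³.
kp/r³ = (8.99×10⁹)(2.05×10⁻¹⁰)/(0.470)³ = 17.75 N/C.
E_r = 2·17.75·cos18° = 33.76 N/C.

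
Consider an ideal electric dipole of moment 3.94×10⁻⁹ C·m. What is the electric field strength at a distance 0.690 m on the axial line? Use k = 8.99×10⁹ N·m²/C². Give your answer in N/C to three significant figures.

E ≈ 216 N/C

On the dipole axis E = 2kp/r³.
E = 2·(8.99×10⁹)(3.94×10⁻⁹) / (0.690)³ = 215.6 N/C.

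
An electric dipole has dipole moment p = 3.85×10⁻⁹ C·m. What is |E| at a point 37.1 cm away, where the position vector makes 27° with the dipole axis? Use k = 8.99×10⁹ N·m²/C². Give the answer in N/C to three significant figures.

E ≈ 1250 N/C

At angle θ the dipole field magnitude is E = (kp/r³)·√(1 + 3cos²θ).
kp/r³ = (8.99×10⁹)(3.85×10⁻⁹) / (0.371)³ = 677.8 N/C.
√(1 + 3cos²27°) = √(1 + 3·0.7939) = √3.3817 ≈ 1.8389.
E ≈ 677.8 × 1.839 = 1246 N/C.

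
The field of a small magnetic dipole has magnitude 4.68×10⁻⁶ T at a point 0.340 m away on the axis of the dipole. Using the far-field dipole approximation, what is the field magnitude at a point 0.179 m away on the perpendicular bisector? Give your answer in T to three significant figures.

B ≈ 1.60×10⁻⁵ T

Dipole fields scale as 1/r³ in the far field.
The axial field is twice the equatorial field at the same r, so the geometry factor is 1/2.
B₂ = B₁ · (1/2) · (r₁/r₂)³ = 4.68×10⁻⁶ · 0.5 · (0.340/0.179)³.
(r₁/r₂)³ = (1.899)³ = 6.853.
B₂ ≈ 1.604×10⁻⁵ T.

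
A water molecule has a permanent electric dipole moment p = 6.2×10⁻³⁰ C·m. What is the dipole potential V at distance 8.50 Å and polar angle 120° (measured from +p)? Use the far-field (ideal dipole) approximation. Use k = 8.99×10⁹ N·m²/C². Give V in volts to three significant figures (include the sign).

The dipole potential is V = kp cosθ / r².
V = (8.99×10⁹)(6.20×10⁻³⁰)·cos120° / (8.50×10⁻¹⁰)² = -0.03857 V.

V ≈ -0.0386 V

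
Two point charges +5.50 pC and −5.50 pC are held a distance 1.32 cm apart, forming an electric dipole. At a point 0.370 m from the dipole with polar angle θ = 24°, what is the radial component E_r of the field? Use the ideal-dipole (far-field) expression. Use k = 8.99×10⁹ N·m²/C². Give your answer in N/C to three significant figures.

Dipole moment p = qd = (5.50×10⁻¹² C)(0.0132 m) = 7.26×10⁻¹⁴ C·m.
For a dipole, E_r = (2kp cosθ)/r³.
kp/r³ = (8.99×10⁹)(7.26×10⁻¹⁴)/(0.370)³ = 0.01289 N/C.
E_r = 2·0.01289·cos24° = 0.02354 N/C.

E_r ≈ 0.0235 N/C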